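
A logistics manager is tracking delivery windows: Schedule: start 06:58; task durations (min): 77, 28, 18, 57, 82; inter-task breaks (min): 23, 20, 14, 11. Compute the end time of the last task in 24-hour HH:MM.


Start: 06:58 = 418 min from midnight
  after task 1 (77 min): 08:15
  after break (23 min): 08:38
  after task 2 (28 min): 09:06
  after break (20 min): 09:26
  after task 3 (18 min): 09:44
  after break (14 min): 09:58
  after task 4 (57 min): 10:55
  after break (11 min): 11:06
  after task 5 (82 min): 12:28
Total elapsed: 330 minutes
End time: 12:28

12:28


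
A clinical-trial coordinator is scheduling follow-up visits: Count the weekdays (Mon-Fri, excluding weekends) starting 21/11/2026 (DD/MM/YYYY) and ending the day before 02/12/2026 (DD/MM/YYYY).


Start: 2026-11-21 (Saturday)
End (exclusive): 2026-12-02 (Wednesday)
Total calendar days: 11
Full weeks: 11 // 7 = 1 -> 5 weekdays
Remaining 4 days starting on Saturday:
  Sat(-), Sun(-), Mon(w), Tue(w) -> 2 weekdays
Total business days: 5 + 2 = 7

7


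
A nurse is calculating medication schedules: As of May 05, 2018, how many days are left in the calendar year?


Start: May 05, 2018
End: December 31, 2018
Days left in May: 26
June: 30
July: 31
August: 31
September: 30
... plus remaining months
Sum of remaining months: 214
Total: 26 + 214 = 240

240


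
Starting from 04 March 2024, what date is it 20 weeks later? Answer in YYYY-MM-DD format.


Start: 2024-03-04
Weeks to add: 20
Convert to days: 20 x 7 = 140 days
Add 140 days to 2024-03-04
Result: 2024-07-22

2024-07-22


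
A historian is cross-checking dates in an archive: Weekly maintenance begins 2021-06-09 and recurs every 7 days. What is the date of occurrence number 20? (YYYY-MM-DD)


First occurrence: 2021-06-09 (occurrence 1)
Each occurrence is 7 days after the previous.
Occurrence 20 is 19 weeks after the first.
19 weeks = 133 days
2021-06-09 + 133 days = 2021-10-20

2021-10-20


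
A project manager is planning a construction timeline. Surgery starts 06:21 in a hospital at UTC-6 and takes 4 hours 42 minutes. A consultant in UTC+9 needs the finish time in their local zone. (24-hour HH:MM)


Start: 06:21 in UTC-6
Step 1 - add duration:
  minutes: 21 + 42 = 63 (carry 1h)
  hours: 6 + 4 + 1 = 11
  end in UTC-6: 11:03
Step 2 - convert UTC-6 -> UTC+9:
  offset difference: 9 - (-6) = 15 hours
  11 + (15) = 26 -> mod 24 = 2
Result: 02:03 in UTC+9

02:03


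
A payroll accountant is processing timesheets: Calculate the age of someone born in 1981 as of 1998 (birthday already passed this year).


Birth year: 1981
Current year: 1998
Age = current year - birth year
Age = 1998 - 1981 = 17

17


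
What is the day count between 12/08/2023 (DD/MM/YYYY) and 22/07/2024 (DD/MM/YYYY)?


Start date: 2023-08-12
End date: 2024-07-22
Aug 2023: +20 days
Sep 2023: +30 days
Oct 2023: +31 days
... (9 more months)
Total: 345 days

345


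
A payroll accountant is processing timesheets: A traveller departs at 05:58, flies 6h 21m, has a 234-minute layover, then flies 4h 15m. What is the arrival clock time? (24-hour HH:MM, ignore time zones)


Depart: 05:58
Leg 1: +381 min -> 12:19
Layover: +234 min -> 16:13
Leg 2: +255 min -> 20:28
Total travel: 870 minutes = 14h 30m
Arrival: 20:28

20:28


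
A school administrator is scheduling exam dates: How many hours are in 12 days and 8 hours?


Days: 12
Extra hours: 8
Hours per day: 24
Days to hours: 12 x 24 = 288
Total: 288 + 8 = 296

296


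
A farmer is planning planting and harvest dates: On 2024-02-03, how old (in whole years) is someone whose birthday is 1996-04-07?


Birth: 1996-04-07
Reference: 2024-02-03
Year difference: 2024 - 1996 = 28
Has birthday (04-07) occurred by 02-03? No
Birthday not yet reached this year -> subtract 1
Age in full years: 27

27


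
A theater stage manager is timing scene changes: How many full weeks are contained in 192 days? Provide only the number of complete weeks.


Total days: 192
Days per week: 7
Division: 192 / 7 = 27 remainder 3
Complete weeks: 27
Remaining days: 3

27


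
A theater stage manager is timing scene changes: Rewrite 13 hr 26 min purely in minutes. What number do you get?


Hours: 13
Extra minutes: 26
Minutes per hour: 60
Hours to minutes: 13 x 60 = 780
Total: 780 + 26 = 806

806


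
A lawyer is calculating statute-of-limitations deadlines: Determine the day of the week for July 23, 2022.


Date: 2022-07-23
January 1, 2022 is a Saturday
Day of year: 204
Offset from Jan 1: 203 days
203 mod 7 = 0
Result: Saturday

Saturday


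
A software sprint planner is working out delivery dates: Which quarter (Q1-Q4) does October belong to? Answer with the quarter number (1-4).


Month: October (month 10)
Q1: January-March (months 1-3)
Q2: April-June (months 4-6)
Q3: July-September (months 7-9)
Q4: October-December (months 10-12)
Month 10 falls in Q4

4


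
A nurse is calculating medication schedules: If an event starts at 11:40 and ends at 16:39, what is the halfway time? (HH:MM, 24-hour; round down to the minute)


Start time: 11:40 = 700 minutes from midnight
End time: 16:39 = 999 minutes from midnight
Sum: 700 + 999 = 1699
Midpoint: 1699 / 2 = 849 minutes
Convert: 849 / 60 = 14 hours, 9 minutes
Result: 14:09

14:09


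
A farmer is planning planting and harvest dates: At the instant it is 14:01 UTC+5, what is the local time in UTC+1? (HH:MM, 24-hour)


Local time: 14:01 at UTC+5 (offset 5h)
Target zone: UTC+1 (offset 1h)
Difference: 1 - (5) = -4 hours
Calculation: 14 + (-4) = 10
Result: 10:01

10:01


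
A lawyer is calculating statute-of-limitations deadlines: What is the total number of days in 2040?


Year: 2040
Check leap year rules:
Divisible by 4? Yes
Divisible by 100? No
2040 is a leap year
Days: 366

366


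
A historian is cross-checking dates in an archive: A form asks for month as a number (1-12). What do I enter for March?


Calendar month order:
2. February
3. March <--
4. April
March is month number 3

3


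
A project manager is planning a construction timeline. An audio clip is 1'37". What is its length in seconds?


Minutes: 1
Seconds: 37
Convert minutes to seconds: 1 x 60 = 60
Add remaining seconds: 60 + 37 = 97

97


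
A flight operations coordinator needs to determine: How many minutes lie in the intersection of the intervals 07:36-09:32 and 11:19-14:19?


Interval A: [456, 572] minutes from midnight
Interval B: [679, 859] minutes from midnight
Overlap start = max(456, 679) = 679
Overlap end = min(572, 859) = 572
End <= start, so the intervals do not overlap: 0 minutes

0


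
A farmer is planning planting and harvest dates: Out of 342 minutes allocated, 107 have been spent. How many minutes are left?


Total budget: 342 minutes
Time used: 107 minutes
Remaining: 342 - 107 = 235 minutes
Percent used: 31.3%
Percent remaining: 68.7%

235


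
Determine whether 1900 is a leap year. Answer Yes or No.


Year: 1900
Divisible by 4? 1900 / 4 = 475.0 -> Yes
Divisible by 100? 1900 / 100 = 19.0 -> Yes
Divisible by 400? 1900 / 400 = 4.75 -> No
Divisible by 100 but not 400, so NOT a leap year

No


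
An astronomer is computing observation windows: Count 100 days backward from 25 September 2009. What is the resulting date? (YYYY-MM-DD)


Start: 2009-09-25
Subtracting 100 days
Days already passed in September: 25
After going back through September: 75 more days to subtract
August 2009: 31 days, 44 remaining
July 2009: 31 days, 13 remaining
June 2009 has 30 days, need 13
Result: 2009-06-17

2009-06-17


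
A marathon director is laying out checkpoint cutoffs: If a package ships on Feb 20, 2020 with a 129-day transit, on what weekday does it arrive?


Start: 2020-02-20 (Thursday)
Step 1 - find target date: add 129 days
  2020-02-20 + 129 days = 2020-06-28
Step 2 - day of week:
  129 mod 7 = 3
  Thursday + 3 days -> Sunday
Result: Sunday (2020-06-28)

Sunday


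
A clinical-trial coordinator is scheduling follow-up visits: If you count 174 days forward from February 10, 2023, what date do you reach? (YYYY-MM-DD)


Start: 2023-02-10
Adding 174 days
Days remaining in February: 18
After February: 156 days still to add
March 2023: 31 days, 125 remaining
April 2023: 30 days, 95 remaining
May 2023: 31 days, 64 remaining
June 2023: 30 days, 34 remaining
Result: 2023-08-03

2023-08-03


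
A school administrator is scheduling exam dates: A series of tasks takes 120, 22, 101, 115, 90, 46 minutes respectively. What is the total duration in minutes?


Durations: 120, 22, 101, 115, 90, 46
Running sum: 120
+ 22 = 142
+ 101 = 243
+ 115 = 358
+ 90 = 448
+ 46 = 494
Total duration: 494 minutes
That is 8 hours and 14 minutes

494


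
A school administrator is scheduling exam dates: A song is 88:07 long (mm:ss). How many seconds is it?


Minutes: 88
Extra seconds: 7
Seconds per minute: 60
Minutes to seconds: 88 x 60 = 5280
Total: 5280 + 7 = 5287

5287


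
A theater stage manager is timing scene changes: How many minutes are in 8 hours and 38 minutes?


Hours: 8
Minutes: 38
Convert hours to minutes: 8 x 60 = 480
Add remaining minutes: 480 + 38 = 518

518


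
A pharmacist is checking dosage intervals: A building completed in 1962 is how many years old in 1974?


Birth year: 1962
Current year: 1974
Age = current year - birth year
Age = 1974 - 1962 = 12

12


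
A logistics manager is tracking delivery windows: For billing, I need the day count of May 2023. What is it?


Month: May
Year: 2023
May is a 31-day month
Total: 31 days

31


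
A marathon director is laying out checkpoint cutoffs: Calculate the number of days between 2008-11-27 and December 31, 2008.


Start: November 27, 2008
End: December 31, 2008
Days left in November: 3
December: 31
Sum of remaining months: 31
Total: 3 + 31 = 34

34


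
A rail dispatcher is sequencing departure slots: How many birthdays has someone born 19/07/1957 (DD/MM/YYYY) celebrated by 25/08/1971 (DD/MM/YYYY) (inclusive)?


Birth: 1957-07-19
Reference: 1971-08-25
Year difference: 1971 - 1957 = 14
Has birthday (07-19) occurred by 08-25? Yes
Age in full years: 14

14


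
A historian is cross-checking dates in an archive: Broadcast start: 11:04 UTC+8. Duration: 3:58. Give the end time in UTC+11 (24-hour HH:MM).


Start: 11:04 in UTC+8
Step 1 - add duration:
  minutes: 4 + 58 = 62 (carry 1h)
  hours: 11 + 3 + 1 = 15
  end in UTC+8: 15:02
Step 2 - convert UTC+8 -> UTC+11:
  offset difference: 11 - (8) = 3 hours
  15 + (3) = 18 -> mod 24 = 18
Result: 18:02 in UTC+11

18:02


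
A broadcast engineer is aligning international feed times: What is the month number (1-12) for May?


Calendar month order:
4. April
5. May <--
6. June
May is month number 5

5


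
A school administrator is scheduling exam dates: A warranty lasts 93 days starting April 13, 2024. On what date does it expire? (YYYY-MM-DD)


Start: 2024-04-13
Adding 93 days
Days remaining in April: 17
After April: 76 days still to add
May 2024: 31 days, 45 remaining
June 2024: 30 days, 15 remaining
July 2024 has 31 days, need 15
Result: 2024-07-15

2024-07-15


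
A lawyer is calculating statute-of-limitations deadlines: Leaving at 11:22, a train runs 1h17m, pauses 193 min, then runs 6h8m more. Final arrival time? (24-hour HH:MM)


Depart: 11:22
Leg 1: +77 min -> 12:39
Layover: +193 min -> 15:52
Leg 2: +368 min -> 22:00
Total travel: 638 minutes = 10h 38m
Arrival: 22:00

22:00


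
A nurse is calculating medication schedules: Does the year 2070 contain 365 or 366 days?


Year: 2070
Check leap year rules:
Divisible by 4? No
2070 is not a leap year
Days: 365

365


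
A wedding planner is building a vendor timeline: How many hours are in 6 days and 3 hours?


Days: 6
Extra hours: 3
Hours per day: 24
Days to hours: 6 x 24 = 144
Total: 144 + 3 = 147

147


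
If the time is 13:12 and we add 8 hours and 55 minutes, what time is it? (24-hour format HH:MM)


Start time: 13:12
Adding: 8 hours 55 minutes
Minutes: 12 + 55 = 67
Minute overflow: 67 >= 60, so carry 1 hour, minutes = 7
Hours: 13 + 8 + 1 = 22
Result: 22:07

22:07


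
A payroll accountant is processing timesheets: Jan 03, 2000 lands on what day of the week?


Date: 2000-01-03
January 1, 2000 is a Saturday
Day of year: 3
Offset from Jan 1: 2 days
2 mod 7 = 2
Result: Monday

Monday


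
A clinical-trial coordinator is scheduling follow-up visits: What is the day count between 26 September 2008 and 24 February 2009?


Start date: 2008-09-26
End date: 2009-02-24
Sep 2008: +5 days
Oct 2008: +31 days
Nov 2008: +30 days
... (3 more months)
Total: 151 days

151


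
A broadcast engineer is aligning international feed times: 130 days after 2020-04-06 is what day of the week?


Start: 2020-04-06 (Monday)
Step 1 - find target date: add 130 days
  2020-04-06 + 130 days = 2020-08-14
Step 2 - day of week:
  130 mod 7 = 4
  Monday + 4 days -> Friday
Result: Friday (2020-08-14)

Friday


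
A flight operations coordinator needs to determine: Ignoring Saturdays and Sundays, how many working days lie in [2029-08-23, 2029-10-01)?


Start: 2029-08-23 (Thursday)
End (exclusive): 2029-10-01 (Monday)
Total calendar days: 39
Full weeks: 39 // 7 = 5 -> 25 weekdays
Remaining 4 days starting on Thursday:
  Thu(w), Fri(w), Sat(-), Sun(-) -> 2 weekdays
Total business days: 25 + 2 = 27

27


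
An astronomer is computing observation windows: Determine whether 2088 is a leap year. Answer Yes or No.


Year: 2088
Divisible by 4? 2088 / 4 = 522.0 -> Yes
Divisible by 100? 2088 / 100 = 20.88 -> No
Divisible by 4 but not 100, so it IS a leap year

Yes


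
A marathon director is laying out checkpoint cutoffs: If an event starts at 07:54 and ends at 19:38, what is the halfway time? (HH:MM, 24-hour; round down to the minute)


Start time: 07:54 = 474 minutes from midnight
End time: 19:38 = 1178 minutes from midnight
Sum: 474 + 1178 = 1652
Midpoint: 1652 / 2 = 826 minutes
Convert: 826 / 60 = 13 hours, 46 minutes
Result: 13:46

13:46


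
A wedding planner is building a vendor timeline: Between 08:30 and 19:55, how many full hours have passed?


Start: 08:30
End: 19:55
Hour difference: 19 - 8 = 11 hours
Minute difference: 55 - 30 = 25 minutes
Total minutes: 685
Complete hours: 685 / 60 = 11 (remainder 25)

11


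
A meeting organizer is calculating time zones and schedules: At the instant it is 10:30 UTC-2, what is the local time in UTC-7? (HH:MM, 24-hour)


Local time: 10:30 at UTC-2 (offset -2h)
Target zone: UTC-7 (offset -7h)
Difference: -7 - (-2) = -5 hours
Calculation: 10 + (-5) = 5
Result: 05:30

05:30


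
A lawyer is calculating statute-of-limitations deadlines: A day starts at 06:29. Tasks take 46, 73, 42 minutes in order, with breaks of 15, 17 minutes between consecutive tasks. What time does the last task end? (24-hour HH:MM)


Start: 06:29 = 389 min from midnight
  after task 1 (46 min): 07:15
  after break (15 min): 07:30
  after task 2 (73 min): 08:43
  after break (17 min): 09:00
  after task 3 (42 min): 09:42
Total elapsed: 193 minutes
End time: 09:42

09:42


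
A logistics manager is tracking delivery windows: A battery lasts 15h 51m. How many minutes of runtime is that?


Hours: 15
Extra minutes: 51
Minutes per hour: 60
Hours to minutes: 15 x 60 = 900
Total: 900 + 51 = 951

951


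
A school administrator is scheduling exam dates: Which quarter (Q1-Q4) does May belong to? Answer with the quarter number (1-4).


Month: May (month 5)
Q1: January-March (months 1-3)
Q2: April-June (months 4-6)
Q3: July-September (months 7-9)
Q4: October-December (months 10-12)
Month 5 falls in Q2

2


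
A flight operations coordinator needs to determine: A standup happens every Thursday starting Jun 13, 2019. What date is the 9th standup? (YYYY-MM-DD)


First occurrence: 2019-06-13 (occurrence 1)
Each occurrence is 7 days after the previous.
Occurrence 9 is 8 weeks after the first.
8 weeks = 56 days
2019-06-13 + 56 days = 2019-08-08

2019-08-08


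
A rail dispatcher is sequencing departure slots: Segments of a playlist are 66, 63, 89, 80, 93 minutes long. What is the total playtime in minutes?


Durations: 66, 63, 89, 80, 93
Running sum: 66
+ 63 = 129
+ 89 = 218
+ 80 = 298
+ 93 = 391
Total duration: 391 minutes
That is 6 hours and 31 minutes

391


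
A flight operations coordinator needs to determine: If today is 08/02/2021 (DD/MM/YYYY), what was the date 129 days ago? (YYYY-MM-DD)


Start: 2021-02-08
Subtracting 129 days
Days already passed in February: 8
After going back through February: 121 more days to subtract
January 2021: 31 days, 90 remaining
December 2020: 31 days, 59 remaining
November 2020: 30 days, 29 remaining
October 2020 has 31 days, need 29
Result: 2020-10-02

2020-10-02


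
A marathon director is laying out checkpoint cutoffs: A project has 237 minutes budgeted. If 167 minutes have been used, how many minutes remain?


Total budget: 237 minutes
Time used: 167 minutes
Remaining: 237 - 167 = 70 minutes
Percent used: 70.5%
Percent remaining: 29.5%

70


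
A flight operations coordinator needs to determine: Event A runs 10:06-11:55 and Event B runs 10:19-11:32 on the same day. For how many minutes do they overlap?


Interval A: [606, 715] minutes from midnight
Interval B: [619, 692] minutes from midnight
Overlap start = max(606, 619) = 619
Overlap end = min(715, 692) = 692
Overlap = 692 - 619 = 73 minutes

73


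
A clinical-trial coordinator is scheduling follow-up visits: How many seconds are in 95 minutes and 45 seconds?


Minutes: 95
Extra seconds: 45
Seconds per minute: 60
Minutes to seconds: 95 x 60 = 5700
Total: 5700 + 45 = 5745

5745


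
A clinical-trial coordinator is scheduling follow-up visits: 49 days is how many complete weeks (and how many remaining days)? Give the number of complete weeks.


Total days: 49
Days per week: 7
Division: 49 / 7 = 7 remainder 0
Complete weeks: 7
Remaining days: 0

7


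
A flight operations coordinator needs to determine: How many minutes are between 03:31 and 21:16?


Start time: 03:31 = 211 minutes from midnight
End time: 21:16 = 1276 minutes from midnight
Difference: 1276 - 211 = 1065 minutes
That is 17 hours and 45 minutes

1065


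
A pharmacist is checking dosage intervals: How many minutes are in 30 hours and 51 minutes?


Hours: 30
Minutes: 51
Convert hours to minutes: 30 x 60 = 1800
Add remaining minutes: 1800 + 51 = 1851

1851


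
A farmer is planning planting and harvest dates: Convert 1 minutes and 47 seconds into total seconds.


Minutes: 1
Seconds: 47
Convert minutes to seconds: 1 x 60 = 60
Add remaining seconds: 60 + 47 = 107

107


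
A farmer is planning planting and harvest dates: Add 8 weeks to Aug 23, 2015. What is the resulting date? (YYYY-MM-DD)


Start: 2015-08-23
Weeks to add: 8
Convert to days: 8 x 7 = 56 days
Add 56 days to 2015-08-23
Result: 2015-10-18

2015-10-18


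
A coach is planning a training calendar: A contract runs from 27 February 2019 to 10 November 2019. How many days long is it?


Start date: 2019-02-27
End date: 2019-11-10
Feb 2019: +2 days
Mar 2019: +31 days
Apr 2019: +30 days
... (7 more months)
Total: 256 days

256


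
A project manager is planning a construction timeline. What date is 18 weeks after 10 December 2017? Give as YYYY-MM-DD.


Start: 2017-12-10
Weeks to add: 18
Convert to days: 18 x 7 = 126 days
Add 126 days to 2017-12-10
Result: 2018-04-15

2018-04-15


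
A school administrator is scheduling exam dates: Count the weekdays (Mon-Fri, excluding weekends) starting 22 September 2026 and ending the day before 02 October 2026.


Start: 2026-09-22 (Tuesday)
End (exclusive): 2026-10-02 (Friday)
Total calendar days: 10
Full weeks: 10 // 7 = 1 -> 5 weekdays
Remaining 3 days starting on Tuesday:
  Tue(w), Wed(w), Thu(w) -> 3 weekdays
Total business days: 5 + 3 = 8

8


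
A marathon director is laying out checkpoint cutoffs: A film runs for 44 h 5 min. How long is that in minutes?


Hours: 44
Minutes: 5
Convert hours to minutes: 44 x 60 = 2640
Add remaining minutes: 2640 + 5 = 2645

2645


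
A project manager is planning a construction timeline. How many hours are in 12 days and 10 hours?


Days: 12
Extra hours: 10
Hours per day: 24
Days to hours: 12 x 24 = 288
Total: 288 + 10 = 298

298


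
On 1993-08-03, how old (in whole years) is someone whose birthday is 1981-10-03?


Birth: 1981-10-03
Reference: 1993-08-03
Year difference: 1993 - 1981 = 12
Has birthday (10-03) occurred by 08-03? No
Birthday not yet reached this year -> subtract 1
Age in full years: 11

11


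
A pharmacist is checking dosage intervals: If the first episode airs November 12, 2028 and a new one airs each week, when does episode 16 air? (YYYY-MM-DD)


First occurrence: 2028-11-12 (occurrence 1)
Each occurrence is 7 days after the previous.
Occurrence 16 is 15 weeks after the first.
15 weeks = 105 days
2028-11-12 + 105 days = 2029-02-25

2029-02-25


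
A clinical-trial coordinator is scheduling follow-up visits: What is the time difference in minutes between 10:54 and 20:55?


Start time: 10:54 = 654 minutes from midnight
End time: 20:55 = 1255 minutes from midnight
Difference: 1255 - 654 = 601 minutes
That is 10 hours and 1 minutes

601


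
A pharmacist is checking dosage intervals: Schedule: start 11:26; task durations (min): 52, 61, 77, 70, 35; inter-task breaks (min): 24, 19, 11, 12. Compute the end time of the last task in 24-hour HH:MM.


Start: 11:26 = 686 min from midnight
  after task 1 (52 min): 12:18
  after break (24 min): 12:42
  after task 2 (61 min): 13:43
  after break (19 min): 14:02
  after task 3 (77 min): 15:19
  after break (11 min): 15:30
  after task 4 (70 min): 16:40
  after break (12 min): 16:52
  after task 5 (35 min): 17:27
Total elapsed: 361 minutes
End time: 17:27

17:27


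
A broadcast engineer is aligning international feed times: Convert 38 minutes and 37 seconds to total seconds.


Minutes: 38
Extra seconds: 37
Seconds per minute: 60
Minutes to seconds: 38 x 60 = 2280
Total: 2280 + 37 = 2317

2317


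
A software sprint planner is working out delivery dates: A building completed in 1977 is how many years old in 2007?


Birth year: 1977
Current year: 2007
Age = current year - birth year
Age = 2007 - 1977 = 30

30


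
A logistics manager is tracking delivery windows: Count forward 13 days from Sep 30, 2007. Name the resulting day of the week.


Start: 2007-09-30 (Sunday)
Step 1 - find target date: add 13 days
  2007-09-30 + 13 days = 2007-10-13
Step 2 - day of week:
  13 mod 7 = 6
  Sunday + 6 days -> Saturday
Result: Saturday (2007-10-13)

Saturday


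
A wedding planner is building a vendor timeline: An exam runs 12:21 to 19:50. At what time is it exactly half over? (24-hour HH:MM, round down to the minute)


Start time: 12:21 = 741 minutes from midnight
End time: 19:50 = 1190 minutes from midnight
Sum: 741 + 1190 = 1931
Midpoint: 1931 / 2 = 965 minutes
Convert: 965 / 60 = 16 hours, 5 minutes
Result: 16:05

16:05


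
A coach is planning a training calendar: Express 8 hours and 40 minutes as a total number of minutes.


Hours: 8
Extra minutes: 40
Minutes per hour: 60
Hours to minutes: 8 x 60 = 480
Total: 480 + 40 = 520

520


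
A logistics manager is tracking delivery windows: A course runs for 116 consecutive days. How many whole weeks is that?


Total days: 116
Days per week: 7
Division: 116 / 7 = 16 remainder 4
Complete weeks: 16
Remaining days: 4

16


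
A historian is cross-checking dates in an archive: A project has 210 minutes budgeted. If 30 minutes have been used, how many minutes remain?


Total budget: 210 minutes
Time used: 30 minutes
Remaining: 210 - 30 = 180 minutes
Percent used: 14.3%
Percent remaining: 85.7%

180


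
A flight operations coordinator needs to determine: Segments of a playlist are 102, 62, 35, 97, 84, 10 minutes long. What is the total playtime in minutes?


Durations: 102, 62, 35, 97, 84, 10
Running sum: 102
+ 62 = 164
+ 35 = 199
+ 97 = 296
+ 84 = 380
+ 10 = 390
Total duration: 390 minutes
That is 6 hours and 30 minutes

390


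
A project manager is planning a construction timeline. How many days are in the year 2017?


Year: 2017
Check leap year rules:
Divisible by 4? No
2017 is not a leap year
Days: 365

365


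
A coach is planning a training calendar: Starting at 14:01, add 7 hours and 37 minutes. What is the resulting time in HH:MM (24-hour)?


Start time: 14:01
Adding: 7 hours 37 minutes
Minutes: 1 + 37 = 38
Hours: 14 + 7 + 0 = 21
Result: 21:38

21:38


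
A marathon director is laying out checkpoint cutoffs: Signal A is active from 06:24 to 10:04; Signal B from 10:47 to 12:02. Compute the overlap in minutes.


Interval A: [384, 604] minutes from midnight
Interval B: [647, 722] minutes from midnight
Overlap start = max(384, 647) = 647
Overlap end = min(604, 722) = 604
End <= start, so the intervals do not overlap: 0 minutes

0


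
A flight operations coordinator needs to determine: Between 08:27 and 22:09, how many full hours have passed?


Start: 08:27
End: 22:09
Hour difference: 22 - 8 = 14 hours
Minute difference: 9 - 27 = -18 minutes
Total minutes: 822
Complete hours: 822 / 60 = 13 (remainder 42)

13


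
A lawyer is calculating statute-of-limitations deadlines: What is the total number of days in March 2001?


Month: March
Year: 2001
March is a 31-day month
Total: 31 days

31


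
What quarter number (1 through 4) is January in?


Month: January (month 1)
Q1: January-March (months 1-3)
Q2: April-June (months 4-6)
Q3: July-September (months 7-9)
Q4: October-December (months 10-12)
Month 1 falls in Q1

1


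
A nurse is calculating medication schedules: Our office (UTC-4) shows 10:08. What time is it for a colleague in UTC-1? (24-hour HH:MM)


Local time: 10:08 at UTC-4 (offset -4h)
Target zone: UTC-1 (offset -1h)
Difference: -1 - (-4) = 3 hours
Calculation: 10 + (3) = 13
Result: 13:08

13:08


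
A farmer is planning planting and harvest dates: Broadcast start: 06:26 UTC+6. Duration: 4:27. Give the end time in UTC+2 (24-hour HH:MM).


Start: 06:26 in UTC+6
Step 1 - add duration:
  minutes: 26 + 27 = 53
  hours: 6 + 4 + 0 = 10
  end in UTC+6: 10:53
Step 2 - convert UTC+6 -> UTC+2:
  offset difference: 2 - (6) = -4 hours
  10 + (-4) = 6 -> mod 24 = 6
Result: 06:53 in UTC+2

06:53


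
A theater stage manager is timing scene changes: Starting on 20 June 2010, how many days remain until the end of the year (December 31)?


Start: June 20, 2010
End: December 31, 2010
Days left in June: 10
July: 31
August: 31
September: 30
October: 31
... plus remaining months
Sum of remaining months: 184
Total: 10 + 184 = 194

194


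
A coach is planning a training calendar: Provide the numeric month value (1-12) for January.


Calendar month order:
1. January <--
2. February
January is month number 1

1


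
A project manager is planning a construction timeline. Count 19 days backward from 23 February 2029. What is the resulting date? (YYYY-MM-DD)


Start: 2029-02-23
Subtracting 19 days
Days already passed in February: 23
Result: 2029-02-04

2029-02-04


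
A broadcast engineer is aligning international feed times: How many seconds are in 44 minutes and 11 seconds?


Minutes: 44
Seconds: 11
Convert minutes to seconds: 44 x 60 = 2640
Add remaining seconds: 2640 + 11 = 2651

2651


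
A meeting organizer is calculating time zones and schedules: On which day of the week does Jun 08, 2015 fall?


Date: 2015-06-08
January 1, 2015 is a Thursday
Day of year: 159
Offset from Jan 1: 158 days
158 mod 7 = 4
Result: Monday

Monday


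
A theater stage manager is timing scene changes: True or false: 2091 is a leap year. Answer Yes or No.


Year: 2091
Divisible by 4? 2091 / 4 = 522.75 -> No
Not divisible by 4, so NOT a leap year

No


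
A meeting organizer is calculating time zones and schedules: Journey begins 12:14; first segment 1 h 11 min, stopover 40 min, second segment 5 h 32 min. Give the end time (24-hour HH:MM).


Depart: 12:14
Leg 1: +71 min -> 13:25
Layover: +40 min -> 14:05
Leg 2: +332 min -> 19:37
Total travel: 443 minutes = 7h 23m
Arrival: 19:37

19:37


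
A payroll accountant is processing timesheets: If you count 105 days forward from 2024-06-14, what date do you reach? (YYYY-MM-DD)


Start: 2024-06-14
Adding 105 days
Days remaining in June: 16
After June: 89 days still to add
July 2024: 31 days, 58 remaining
August 2024: 31 days, 27 remaining
September 2024 has 30 days, need 27
Result: 2024-09-27

2024-09-27


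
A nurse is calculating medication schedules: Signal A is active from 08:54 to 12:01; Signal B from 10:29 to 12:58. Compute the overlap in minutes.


Interval A: [534, 721] minutes from midnight
Interval B: [629, 778] minutes from midnight
Overlap start = max(534, 629) = 629
Overlap end = min(721, 778) = 721
Overlap = 721 - 629 = 92 minutes

92


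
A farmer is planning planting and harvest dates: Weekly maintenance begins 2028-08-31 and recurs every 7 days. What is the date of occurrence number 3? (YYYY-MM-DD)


First occurrence: 2028-08-31 (occurrence 1)
Each occurrence is 7 days after the previous.
Occurrence 3 is 2 weeks after the first.
2 weeks = 14 days
2028-08-31 + 14 days = 2028-09-14

2028-09-14


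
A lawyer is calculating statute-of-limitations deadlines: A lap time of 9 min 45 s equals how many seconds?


Minutes: 9
Seconds: 45
Convert minutes to seconds: 9 x 60 = 540
Add remaining seconds: 540 + 45 = 585

585


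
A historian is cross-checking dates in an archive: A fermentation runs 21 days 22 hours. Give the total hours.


Days: 21
Extra hours: 22
Hours per day: 24
Days to hours: 21 x 24 = 504
Total: 504 + 22 = 526

526


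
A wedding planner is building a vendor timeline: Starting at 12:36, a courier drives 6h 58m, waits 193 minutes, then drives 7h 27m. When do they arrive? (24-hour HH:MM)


Depart: 12:36
Leg 1: +418 min -> 19:34
Layover: +193 min -> 22:47
Leg 2: +447 min -> 06:14
Total travel: 1058 minutes = 17h 38m
Arrival: 06:14

06:14


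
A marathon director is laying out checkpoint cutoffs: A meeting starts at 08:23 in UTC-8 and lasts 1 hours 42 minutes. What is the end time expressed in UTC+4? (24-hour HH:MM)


Start: 08:23 in UTC-8
Step 1 - add duration:
  minutes: 23 + 42 = 65 (carry 1h)
  hours: 8 + 1 + 1 = 10
  end in UTC-8: 10:05
Step 2 - convert UTC-8 -> UTC+4:
  offset difference: 4 - (-8) = 12 hours
  10 + (12) = 22 -> mod 24 = 22
Result: 22:05 in UTC+4

22:05


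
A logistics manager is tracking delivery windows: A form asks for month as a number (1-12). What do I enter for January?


Calendar month order:
1. January <--
2. February
January is month number 1

1


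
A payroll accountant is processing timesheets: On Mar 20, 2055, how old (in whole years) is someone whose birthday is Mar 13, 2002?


Birth: 2002-03-13
Reference: 2055-03-20
Year difference: 2055 - 2002 = 53
Has birthday (03-13) occurred by 03-20? Yes
Age in full years: 53

53


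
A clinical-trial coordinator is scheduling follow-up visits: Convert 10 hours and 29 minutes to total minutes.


Hours: 10
Minutes: 29
Convert hours to minutes: 10 x 60 = 600
Add remaining minutes: 600 + 29 = 629

629


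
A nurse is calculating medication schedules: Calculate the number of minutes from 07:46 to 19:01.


Start time: 07:46 = 466 minutes from midnight
End time: 19:01 = 1141 minutes from midnight
Difference: 1141 - 466 = 675 minutes
That is 11 hours and 15 minutes

675


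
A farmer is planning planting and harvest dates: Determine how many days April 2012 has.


Month: April
Year: 2012
April is a 30-day month
Total: 30 days

30


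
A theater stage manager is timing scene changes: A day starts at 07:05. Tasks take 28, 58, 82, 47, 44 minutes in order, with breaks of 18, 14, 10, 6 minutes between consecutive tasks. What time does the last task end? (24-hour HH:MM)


Start: 07:05 = 425 min from midnight
  after task 1 (28 min): 07:33
  after break (18 min): 07:51
  after task 2 (58 min): 08:49
  after break (14 min): 09:03
  after task 3 (82 min): 10:25
  after break (10 min): 10:35
  after task 4 (47 min): 11:22
  after break (6 min): 11:28
  after task 5 (44 min): 12:12
Total elapsed: 307 minutes
End time: 12:12

12:12


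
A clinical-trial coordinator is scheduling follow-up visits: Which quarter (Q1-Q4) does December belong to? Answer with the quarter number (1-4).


Month: December (month 12)
Q1: January-March (months 1-3)
Q2: April-June (months 4-6)
Q3: July-September (months 7-9)
Q4: October-December (months 10-12)
Month 12 falls in Q4

4


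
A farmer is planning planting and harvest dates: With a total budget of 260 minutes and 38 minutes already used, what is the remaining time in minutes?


Total budget: 260 minutes
Time used: 38 minutes
Remaining: 260 - 38 = 222 minutes
Percent used: 14.6%
Percent remaining: 85.4%

222


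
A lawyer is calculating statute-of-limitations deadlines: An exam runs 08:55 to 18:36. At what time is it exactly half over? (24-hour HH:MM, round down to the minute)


Start time: 08:55 = 535 minutes from midnight
End time: 18:36 = 1116 minutes from midnight
Sum: 535 + 1116 = 1651
Midpoint: 1651 / 2 = 825 minutes
Convert: 825 / 60 = 13 hours, 45 minutes
Result: 13:45

13:45


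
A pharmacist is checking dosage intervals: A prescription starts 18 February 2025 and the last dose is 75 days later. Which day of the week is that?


Start: 2025-02-18 (Tuesday)
Step 1 - find target date: add 75 days
  2025-02-18 + 75 days = 2025-05-04
Step 2 - day of week:
  75 mod 7 = 5
  Tuesday + 5 days -> Sunday
Result: Sunday (2025-05-04)

Sunday


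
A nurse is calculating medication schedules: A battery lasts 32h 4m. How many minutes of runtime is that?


Hours: 32
Extra minutes: 4
Minutes per hour: 60
Hours to minutes: 32 x 60 = 1920
Total: 1920 + 4 = 1924

1924


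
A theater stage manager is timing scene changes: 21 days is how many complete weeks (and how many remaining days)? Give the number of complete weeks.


Total days: 21
Days per week: 7
Division: 21 / 7 = 3 remainder 0
Complete weeks: 3
Remaining days: 0

3


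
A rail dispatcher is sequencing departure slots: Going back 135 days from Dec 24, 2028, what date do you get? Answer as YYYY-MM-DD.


Start: 2028-12-24
Subtracting 135 days
Days already passed in December: 24
After going back through December: 111 more days to subtract
November 2028: 30 days, 81 remaining
October 2028: 31 days, 50 remaining
September 2028: 30 days, 20 remaining
August 2028 has 31 days, need 20
Result: 2028-08-11

2028-08-11


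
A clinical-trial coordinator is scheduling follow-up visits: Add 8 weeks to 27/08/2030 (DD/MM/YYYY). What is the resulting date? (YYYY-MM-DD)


Start: 2030-08-27
Weeks to add: 8
Convert to days: 8 x 7 = 56 days
Add 56 days to 2030-08-27
Result: 2030-10-22

2030-10-22


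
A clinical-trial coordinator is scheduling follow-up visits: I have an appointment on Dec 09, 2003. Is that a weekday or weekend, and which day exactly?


Date: 2003-12-09
January 1, 2003 is a Wednesday
Day of year: 343
Offset from Jan 1: 342 days
342 mod 7 = 6
Result: Tuesday

Tuesday


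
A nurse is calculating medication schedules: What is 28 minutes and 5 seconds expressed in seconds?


Minutes: 28
Extra seconds: 5
Seconds per minute: 60
Minutes to seconds: 28 x 60 = 1680
Total: 1680 + 5 = 1685

1685


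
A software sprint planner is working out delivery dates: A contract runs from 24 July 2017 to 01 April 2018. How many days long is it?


Start date: 2017-07-24
End date: 2018-04-01
Jul 2017: +8 days
Aug 2017: +31 days
Sep 2017: +30 days
... (6 more months)
Total: 251 days

251


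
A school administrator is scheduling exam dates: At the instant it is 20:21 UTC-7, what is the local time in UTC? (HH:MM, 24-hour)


Local time: 20:21 at UTC-7 (offset -7h)
Target zone: UTC (offset 0h)
Difference: 0 - (-7) = 7 hours
Calculation: 20 + (7) = 27
Wraparound: (27) mod 24 = 3
Result: 03:21

03:21


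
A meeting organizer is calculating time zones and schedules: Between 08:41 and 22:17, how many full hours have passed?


Start: 08:41
End: 22:17
Hour difference: 22 - 8 = 14 hours
Minute difference: 17 - 41 = -24 minutes
Total minutes: 816
Complete hours: 816 / 60 = 13 (remainder 36)

13


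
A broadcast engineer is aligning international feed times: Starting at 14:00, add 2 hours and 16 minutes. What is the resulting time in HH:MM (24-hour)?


Start time: 14:00
Adding: 2 hours 16 minutes
Minutes: 0 + 16 = 16
Hours: 14 + 2 + 0 = 16
Result: 16:16

16:16


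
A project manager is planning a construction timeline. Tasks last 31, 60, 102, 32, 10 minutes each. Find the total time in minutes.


Durations: 31, 60, 102, 32, 10
Running sum: 31
+ 60 = 91
+ 102 = 193
+ 32 = 225
+ 10 = 235
Total duration: 235 minutes
That is 3 hours and 55 minutes

235


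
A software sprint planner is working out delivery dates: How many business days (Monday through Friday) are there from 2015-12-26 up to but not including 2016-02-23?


Start: 2015-12-26 (Saturday)
End (exclusive): 2016-02-23 (Tuesday)
Total calendar days: 59
Full weeks: 59 // 7 = 8 -> 40 weekdays
Remaining 3 days starting on Saturday:
  Sat(-), Sun(-), Mon(w) -> 1 weekdays
Total business days: 40 + 1 = 41

41


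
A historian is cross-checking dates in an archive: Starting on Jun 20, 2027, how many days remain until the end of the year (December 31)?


Start: June 20, 2027
End: December 31, 2027
Days left in June: 10
July: 31
August: 31
September: 30
October: 31
... plus remaining months
Sum of remaining months: 184
Total: 10 + 184 = 194

194


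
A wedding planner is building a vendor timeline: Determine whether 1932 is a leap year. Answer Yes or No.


Year: 1932
Divisible by 4? 1932 / 4 = 483.0 -> Yes
Divisible by 100? 1932 / 100 = 19.32 -> No
Divisible by 4 but not 100, so it IS a leap year

Yes


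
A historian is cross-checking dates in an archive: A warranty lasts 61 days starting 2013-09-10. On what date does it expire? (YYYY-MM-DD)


Start: 2013-09-10
Adding 61 days
Days remaining in September: 20
After September: 41 days still to add
October 2013: 31 days, 10 remaining
November 2013 has 30 days, need 10
Result: 2013-11-10

2013-11-10


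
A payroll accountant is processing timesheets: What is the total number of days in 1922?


Year: 1922
Check leap year rules:
Divisible by 4? No
1922 is not a leap year
Days: 365

365


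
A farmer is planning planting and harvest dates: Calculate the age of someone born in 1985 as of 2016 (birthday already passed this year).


Birth year: 1985
Current year: 2016
Age = current year - birth year
Age = 2016 - 1985 = 31

31


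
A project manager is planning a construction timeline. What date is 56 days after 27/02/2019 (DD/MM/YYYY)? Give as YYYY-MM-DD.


Start: 2019-02-27
Adding 56 days
Days remaining in February: 1
After February: 55 days still to add
March 2019: 31 days, 24 remaining
April 2019 has 30 days, need 24
Result: 2019-04-24

2019-04-24


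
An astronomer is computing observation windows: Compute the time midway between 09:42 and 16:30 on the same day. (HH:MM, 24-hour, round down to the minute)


Start time: 09:42 = 582 minutes from midnight
End time: 16:30 = 990 minutes from midnight
Sum: 582 + 990 = 1572
Midpoint: 1572 / 2 = 786 minutes
Convert: 786 / 60 = 13 hours, 6 minutes
Result: 13:06

13:06


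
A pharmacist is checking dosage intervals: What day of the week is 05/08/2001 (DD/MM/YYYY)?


Date: 2001-08-05
January 1, 2001 is a Monday
Day of year: 217
Offset from Jan 1: 216 days
216 mod 7 = 6
Result: Sunday

Sunday


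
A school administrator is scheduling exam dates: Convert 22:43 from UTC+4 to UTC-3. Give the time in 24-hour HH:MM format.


Local time: 22:43 at UTC+4 (offset 4h)
Target zone: UTC-3 (offset -3h)
Difference: -3 - (4) = -7 hours
Calculation: 22 + (-7) = 15
Result: 15:43

15:43
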